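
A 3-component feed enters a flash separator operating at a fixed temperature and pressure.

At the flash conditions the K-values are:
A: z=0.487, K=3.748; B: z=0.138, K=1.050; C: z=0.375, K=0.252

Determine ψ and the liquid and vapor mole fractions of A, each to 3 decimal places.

Let ψ = V/F and solve Σ zᵢ(Kᵢ−1)/(1+ψ(Kᵢ−1)) = 0.
Feasibility: ΣzᵢKᵢ = 2.065, Σzᵢ/Kᵢ = 1.749 — both > 1, two phases present.
Newton iteration, ψ⁰ = 0.54:
  ψ = 0.540: g = 0.0749, g' = -1.187 → ψ = 0.603
Converged at ψ = 0.603.
Compositions from xᵢ = zᵢ/(1+ψ(Kᵢ−1)), yᵢ = Kᵢxᵢ:
  A: x = 0.183, y = 0.687
  B: x = 0.134, y = 0.141
  C: x = 0.683, y = 0.172

ψ = 0.603, x_A = 0.183, y_A = 0.687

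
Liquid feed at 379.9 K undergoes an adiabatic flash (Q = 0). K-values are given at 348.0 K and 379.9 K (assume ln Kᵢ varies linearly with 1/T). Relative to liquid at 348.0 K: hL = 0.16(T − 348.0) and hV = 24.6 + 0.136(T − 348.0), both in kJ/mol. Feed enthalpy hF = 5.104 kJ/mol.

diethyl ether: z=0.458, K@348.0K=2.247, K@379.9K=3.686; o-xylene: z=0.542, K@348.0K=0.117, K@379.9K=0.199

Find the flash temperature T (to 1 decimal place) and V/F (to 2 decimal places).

Adiabatic flash: solve Rachford–Rice at each trial T, then check hF = ψ·hV(T) + (1−ψ)·hL(T).
  T = 348.0 K: K = (2.247, 0.117), RR gives ψ = 0.084, H_out = 2.067 kJ/mol
  T = 379.9 K: K = (3.686, 0.199), RR gives ψ = 0.370, H_out = 13.923 kJ/mol
  T = 363.9 K: K = (2.907, 0.154), RR gives ψ = 0.257, H_out = 8.776 kJ/mol
  T = 355.9 K: K = (2.561, 0.135), RR gives ψ = 0.182, H_out = 5.708 kJ/mol
  T = 351.9 K: K = (2.399, 0.125), RR gives ψ = 0.136, H_out = 3.962 kJ/mol
  T = 353.9 K: K = (2.479, 0.130), RR gives ψ = 0.160, H_out = 4.857 kJ/mol
Linear interpolation between T = 353.9 (H_out = 4.857) and T = 355.9 (H_out = 5.708) on hF = 5.104 gives T ≈ 354.5 K, at which ψ = 0.17.

T = 354.5 K, V/F = 0.17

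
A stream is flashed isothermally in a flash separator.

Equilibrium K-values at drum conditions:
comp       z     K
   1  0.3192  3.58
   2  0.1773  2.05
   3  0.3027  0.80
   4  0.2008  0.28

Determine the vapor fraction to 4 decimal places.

ψ = 0.7490

Let ψ = V/F and solve Σ zᵢ(Kᵢ−1)/(1+ψ(Kᵢ−1)) = 0.
g(0) = ΣzᵢKᵢ − 1 = 0.8046 and g(1) = 1 − Σzᵢ/Kᵢ = -0.2712, so a root lies in (0, 1).
Newton iteration, ψ⁰ = 0.5:
  ψ = 0.5000: g = 0.18853, g' = -0.7583 → ψ = 0.7486
  ψ = 0.7486: g = 0.00034, g' = -0.8151 → ψ = 0.7490
Converged at ψ = 0.7490.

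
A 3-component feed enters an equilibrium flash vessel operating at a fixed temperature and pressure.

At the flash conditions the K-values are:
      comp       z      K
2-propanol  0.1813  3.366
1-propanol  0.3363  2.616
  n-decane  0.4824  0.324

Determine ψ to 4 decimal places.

Let ψ = V/F and solve Σ zᵢ(Kᵢ−1)/(1+ψ(Kᵢ−1)) = 0.
g(0) = ΣzᵢKᵢ − 1 = 0.6463 and g(1) = 1 − Σzᵢ/Kᵢ = -0.6713, so a root lies in (0, 1).
Newton–Raphson from ψ = 0.68:
  ψ = 0.6800: g = -0.18019, g' = -1.1036 → ψ = 0.5167
  ψ = 0.5167: g = -0.01200, g' = -0.9869 → ψ = 0.5046
Converged at ψ = 0.5046.

ψ = 0.5046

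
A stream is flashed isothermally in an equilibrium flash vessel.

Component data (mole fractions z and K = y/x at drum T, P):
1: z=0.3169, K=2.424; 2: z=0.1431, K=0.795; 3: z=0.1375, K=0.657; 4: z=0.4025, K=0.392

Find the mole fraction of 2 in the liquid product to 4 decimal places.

Material balance + equilibrium reduce to Σ zᵢ(Kᵢ−1)/(1+β(Kᵢ−1)) = 0.
g(0) = ΣzᵢKᵢ − 1 = 0.1300 and g(1) = 1 − Σzᵢ/Kᵢ = -0.5468, so a root lies in (0, 1).
Newton iteration, β⁰ = 0.5:
  β = 0.5000: g = -0.17763, g' = -0.5574 → β = 0.1813
  β = 0.1813: g = 0.00285, g' = -0.6187 → β = 0.1859
  β = 0.1859: g = 0.00001, g' = -0.6158 → β = 0.1860
Converged at β = 0.1860.
Compositions from xᵢ = zᵢ/(1+β(Kᵢ−1)), yᵢ = Kᵢxᵢ:
  1: x = 0.2506, y = 0.6073
  2: x = 0.1488, y = 0.1183
  3: x = 0.1469, y = 0.0965
  4: x = 0.4538, y = 0.1779

x_2 = 0.1488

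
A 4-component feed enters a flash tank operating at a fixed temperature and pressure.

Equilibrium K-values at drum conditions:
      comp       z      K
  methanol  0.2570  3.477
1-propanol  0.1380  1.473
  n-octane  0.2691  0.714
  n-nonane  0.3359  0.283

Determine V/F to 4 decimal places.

V/F = 0.3376

Iterate (Newton) starting at V/F = 0.44:
  V/F = 0.4400: g = -0.08125, g' = -0.7795 → V/F = 0.3358
  V/F = 0.3358: g = 0.00152, g' = -0.8195 → V/F = 0.3376
Converged at V/F = 0.3376.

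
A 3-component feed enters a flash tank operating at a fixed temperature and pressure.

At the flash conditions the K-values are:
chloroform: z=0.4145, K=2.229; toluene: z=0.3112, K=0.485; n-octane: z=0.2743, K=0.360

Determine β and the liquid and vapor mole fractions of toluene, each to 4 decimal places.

Rachford–Rice: g(β) = Σ zᵢ(Kᵢ−1)/(1+β(Kᵢ−1)) = 0.
Check two-phase: ΣzᵢKᵢ = 1.1736 > 1 and Σzᵢ/Kᵢ = 1.5896 > 1, so g(0) = 0.1736 > 0 and g(1) = -0.5896 < 0.
Newton–Raphson from β = 0.5:
  β = 0.5000: g = -0.15849, g' = -0.6329 → β = 0.2496
  β = 0.2496: g = -0.00299, g' = -0.6345 → β = 0.2449
Converged at β = 0.2449.
Compositions from xᵢ = zᵢ/(1+β(Kᵢ−1)), yᵢ = Kᵢxᵢ:
  chloroform: x = 0.3186, y = 0.7102
  toluene: x = 0.3561, y = 0.1727
  n-octane: x = 0.3253, y = 0.1171

β = 0.2449, x_toluene = 0.3561, y_toluene = 0.1727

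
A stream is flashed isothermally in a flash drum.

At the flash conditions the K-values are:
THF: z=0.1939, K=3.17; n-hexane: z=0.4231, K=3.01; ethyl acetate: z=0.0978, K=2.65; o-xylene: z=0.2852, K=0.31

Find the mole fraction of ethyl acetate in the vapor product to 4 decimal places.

y_ethyl acetate = 0.1048

Material balance + equilibrium reduce to Σ zᵢ(Kᵢ−1)/(1+β(Kᵢ−1)) = 0.
g(0) = ΣzᵢKᵢ − 1 = 1.2358 and g(1) = 1 − Σzᵢ/Kᵢ = -0.1586, so a root lies in (0, 1).
Newton–Raphson from β = 0.5:
  β = 0.5000: g = 0.41394, g' = -1.0317 → β = 0.9012
  β = 0.9012: g = -0.01067, g' = -1.3134 → β = 0.8931
  β = 0.8931: g = -0.00010, g' = -1.2901 → β = 0.8930
Converged at β = 0.8930.
Compositions from xᵢ = zᵢ/(1+β(Kᵢ−1)), yᵢ = Kᵢxᵢ:
  THF: x = 0.0660, y = 0.2092
  n-hexane: x = 0.1514, y = 0.4556
  ethyl acetate: x = 0.0395, y = 0.1048
  o-xylene: x = 0.7431, y = 0.2304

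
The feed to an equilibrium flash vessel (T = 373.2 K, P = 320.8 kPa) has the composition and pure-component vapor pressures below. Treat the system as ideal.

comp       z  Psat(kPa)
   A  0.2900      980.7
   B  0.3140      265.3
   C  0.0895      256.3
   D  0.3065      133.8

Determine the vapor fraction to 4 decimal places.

ψ = 0.4295

Raoult's law: Kᵢ = Pᵢˢᵃᵗ/P = Pᵢˢᵃᵗ/320.8.
  K_A = 980.7/320.8 = 3.057045, K_B = 265.3/320.8 = 0.826995, K_C = 256.3/320.8 = 0.798940, K_D = 133.8/320.8 = 0.417082
Material balance + equilibrium reduce to Σ zᵢ(Kᵢ−1)/(1+ψ(Kᵢ−1)) = 0.
Feasibility: ΣzᵢKᵢ = 1.3456, Σzᵢ/Kᵢ = 1.3214 — both > 1, two phases present.
Newton–Raphson from ψ = 0.5:
  ψ = 0.5000: g = -0.03755, g' = -0.5214 → ψ = 0.4280
  ψ = 0.4280: g = 0.00084, g' = -0.5472 → ψ = 0.4295
Converged at ψ = 0.4295.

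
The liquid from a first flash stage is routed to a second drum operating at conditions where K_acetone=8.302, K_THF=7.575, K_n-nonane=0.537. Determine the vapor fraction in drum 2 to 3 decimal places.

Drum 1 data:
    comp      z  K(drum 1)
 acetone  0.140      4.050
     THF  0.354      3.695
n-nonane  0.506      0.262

V/F (drum 2) = 0.335

Drum 1:
Rachford–Rice: g(ψ₁) = Σ zᵢ(Kᵢ−1)/(1+ψ₁(Kᵢ−1)) = 0.
g(0) = ΣzᵢKᵢ − 1 = 1.008 and g(1) = 1 − Σzᵢ/Kᵢ = -1.062, so a root lies in (0, 1).
Newton–Raphson from ψ₁ = 0.32:
  ψ₁ = 0.320: g = 0.2395, g' = -1.547 → ψ₁ = 0.475
  ψ₁ = 0.475: g = 0.0181, g' = -1.365 → ψ₁ = 0.488
Converged at ψ₁ = 0.488.
Drum-1 compositions:
  acetone: x = 0.056, y = 0.228
  THF: x = 0.153, y = 0.565
  n-nonane: x = 0.791, y = 0.207
Drum-2 feed = drum-1 liquid: z₂ = (0.0563, 0.1529, 0.7908).
Drum 2:
Material balance + equilibrium reduce to Σ zᵢ(Kᵢ−1)/(1+ψ₂(Kᵢ−1)) = 0.
Check two-phase: ΣzᵢKᵢ = 2.050 > 1 and Σzᵢ/Kᵢ = 1.500 > 1, so g(0) = 1.050 > 0 and g(1) = -0.500 < 0.
Iterate (Newton) starting at ψ₂ = 0.47:
  ψ₂ = 0.470: g = -0.1295, g' = -0.825 → ψ₂ = 0.313
  ψ₂ = 0.313: g = 0.0256, g' = -1.217 → ψ₂ = 0.334
  ψ₂ = 0.334: g = 0.0009, g' = -1.138 → ψ₂ = 0.335
Converged at ψ₂ = 0.335.
  acetone: x = 0.016, y = 0.136
  THF: x = 0.048, y = 0.362
  n-nonane: x = 0.936, y = 0.503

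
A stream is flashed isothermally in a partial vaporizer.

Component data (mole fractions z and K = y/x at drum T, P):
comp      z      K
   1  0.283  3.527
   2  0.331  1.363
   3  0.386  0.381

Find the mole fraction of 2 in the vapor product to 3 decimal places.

Material balance + equilibrium reduce to Σ zᵢ(Kᵢ−1)/(1+V/F(Kᵢ−1)) = 0.
Check two-phase: ΣzᵢKᵢ = 1.596 > 1 and Σzᵢ/Kᵢ = 1.336 > 1, so g(0) = 0.596 > 0 and g(1) = -0.336 < 0.
Newton iteration, V/F⁰ = 0.5:
  V/F = 0.500: g = 0.0716, g' = -0.694 → V/F = 0.603
  V/F = 0.603: g = 0.0006, g' = -0.690 → V/F = 0.604
Converged at V/F = 0.604.
Compositions from xᵢ = zᵢ/(1+V/F(Kᵢ−1)), yᵢ = Kᵢxᵢ:
  1: x = 0.112, y = 0.395
  2: x = 0.271, y = 0.370
  3: x = 0.617, y = 0.235

y_2 = 0.370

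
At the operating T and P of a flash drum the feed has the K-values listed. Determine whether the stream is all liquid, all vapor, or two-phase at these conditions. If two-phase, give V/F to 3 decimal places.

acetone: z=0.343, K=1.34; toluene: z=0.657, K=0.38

ΣzᵢKᵢ = 0.709; Σzᵢ/Kᵢ = 1.985.
Since ΣzᵢKᵢ < 1 the mixture is below its bubble point — single liquid phase.

all liquid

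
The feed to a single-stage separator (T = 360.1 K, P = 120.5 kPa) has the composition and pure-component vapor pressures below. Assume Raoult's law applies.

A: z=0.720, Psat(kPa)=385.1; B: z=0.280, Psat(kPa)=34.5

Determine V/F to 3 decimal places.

Raoult's law: Kᵢ = Pᵢˢᵃᵗ/P = Pᵢˢᵃᵗ/120.5.
  K_A = 385.1/120.5 = 3.19585, K_B = 34.5/120.5 = 0.28631
Material balance + equilibrium reduce to Σ zᵢ(Kᵢ−1)/(1+V/F(Kᵢ−1)) = 0.
Check two-phase: ΣzᵢKᵢ = 2.381 > 1 and Σzᵢ/Kᵢ = 1.203 > 1, so g(0) = 1.381 > 0 and g(1) = -0.203 < 0.
Newton iteration, V/F⁰ = 0.68:
  V/F = 0.680: g = 0.2459, g' = -1.097 → V/F = 0.904
  V/F = 0.904: g = -0.0338, g' = -1.523 → V/F = 0.882
  V/F = 0.882: g = -0.0009, g' = -1.441 → V/F = 0.881
Converged at V/F = 0.881.

V/F = 0.881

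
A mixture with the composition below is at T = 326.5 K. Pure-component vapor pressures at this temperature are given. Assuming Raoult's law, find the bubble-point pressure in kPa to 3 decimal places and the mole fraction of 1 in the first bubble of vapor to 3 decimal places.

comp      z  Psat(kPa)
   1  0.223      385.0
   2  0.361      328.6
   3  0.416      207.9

Pbub = 290.966 kPa, y_1 = 0.295

At the bubble point ψ → 0, so ΣzᵢKᵢ = 1 with Kᵢ = Pᵢˢᵃᵗ/P ⇒ P = ΣzᵢPᵢˢᵃᵗ.
P = 0.223·385.0 + 0.361·328.6 + 0.416·207.9 = 290.966 kPa
yᵢ = zᵢPᵢˢᵃᵗ/P ⇒ y_1 = 0.223·385.0/290.966 = 0.295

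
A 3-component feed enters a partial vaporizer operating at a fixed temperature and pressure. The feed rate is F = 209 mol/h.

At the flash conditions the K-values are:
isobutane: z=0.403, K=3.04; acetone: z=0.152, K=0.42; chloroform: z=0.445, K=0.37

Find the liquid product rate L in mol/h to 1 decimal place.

Rachford–Rice: g(V/F) = Σ zᵢ(Kᵢ−1)/(1+V/F(Kᵢ−1)) = 0.
g(0) = ΣzᵢKᵢ − 1 = 0.454 and g(1) = 1 − Σzᵢ/Kᵢ = -0.697, so a root lies in (0, 1).
Iterate (Newton) starting at V/F = 0.5:
  V/F = 0.500: g = -0.1264, g' = -0.889 → V/F = 0.358
  V/F = 0.358: g = 0.0021, g' = -0.936 → V/F = 0.360
Converged at V/F = 0.360.
Then V = V/F·F = 0.3600·209 = 75.2 mol/h and L = F − V = 133.8 mol/h.

L = 133.8 mol/h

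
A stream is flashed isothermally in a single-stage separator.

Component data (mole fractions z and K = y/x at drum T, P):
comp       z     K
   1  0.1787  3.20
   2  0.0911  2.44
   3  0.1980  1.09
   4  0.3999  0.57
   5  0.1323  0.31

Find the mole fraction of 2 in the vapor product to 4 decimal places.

y_2 = 0.1469

Material balance + equilibrium reduce to Σ zᵢ(Kᵢ−1)/(1+ψ(Kᵢ−1)) = 0.
g(0) = ΣzᵢKᵢ − 1 = 0.2789 and g(1) = 1 − Σzᵢ/Kᵢ = -0.4032, so a root lies in (0, 1).
Newton iteration, ψ⁰ = 0.5:
  ψ = 0.5000: g = -0.07789, g' = -0.5283 → ψ = 0.3526
  ψ = 0.3526: g = 0.00238, g' = -0.5717 → ψ = 0.3567
Converged at ψ = 0.3567.
Compositions from xᵢ = zᵢ/(1+ψ(Kᵢ−1)), yᵢ = Kᵢxᵢ:
  1: x = 0.1001, y = 0.3204
  2: x = 0.0602, y = 0.1469
  3: x = 0.1918, y = 0.2091
  4: x = 0.4724, y = 0.2692
  5: x = 0.1755, y = 0.0544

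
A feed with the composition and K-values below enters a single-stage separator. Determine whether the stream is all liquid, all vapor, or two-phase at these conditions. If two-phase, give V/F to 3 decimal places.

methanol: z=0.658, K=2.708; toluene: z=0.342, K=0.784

ΣzᵢKᵢ = 2.050; Σzᵢ/Kᵢ = 0.679.
Since Σzᵢ/Kᵢ < 1 the mixture is above its dew point — single vapor phase.

all vapor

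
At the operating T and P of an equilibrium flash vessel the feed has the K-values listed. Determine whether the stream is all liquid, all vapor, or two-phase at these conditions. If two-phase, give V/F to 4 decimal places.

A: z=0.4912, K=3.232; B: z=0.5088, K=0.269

two-phase, V/F = 0.4440

ΣzᵢKᵢ = 1.7244; Σzᵢ/Kᵢ = 2.0434.
Both exceed 1, so a two-phase solution exists.
Binary case is linear: z₁(K₁−1)(1+ψ(K₂−1)) + z₂(K₂−1)(1+ψ(K₁−1)) = 0
⇒ ψ = [z₁(K₁−1)+z₂(K₂−1)] / [−(K₁−1)(K₂−1)] = 0.72443/1.63159 = 0.4440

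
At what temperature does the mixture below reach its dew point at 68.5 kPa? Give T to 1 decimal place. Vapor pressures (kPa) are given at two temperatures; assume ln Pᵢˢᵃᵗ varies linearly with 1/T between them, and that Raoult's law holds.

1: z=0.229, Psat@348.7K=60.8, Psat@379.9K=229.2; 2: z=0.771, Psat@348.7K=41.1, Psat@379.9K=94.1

Dew-point temperature: Σzᵢ·P/Pᵢˢᵃᵗ(T) = 1. Interpolate ln Pᵢˢᵃᵗ = aᵢ + bᵢ/T.
  T = 348.7 K: ΣzᵢP/Pᵢˢᵃᵗ = 1.5430
  T = 379.9 K: ΣzᵢP/Pᵢˢᵃᵗ = 0.6297
  T = 364.3 K: ΣzᵢP/Pᵢˢᵃᵗ = 0.9635
  T = 356.5 K: ΣzᵢP/Pᵢˢᵃᵗ = 1.2117
  T = 360.4 K: ΣzᵢP/Pᵢˢᵃᵗ = 1.0789
  T = 362.4 K: ΣzᵢP/Pᵢˢᵃᵗ = 1.0177
Interpolating between 362.4 K and 364.3 K gives T ≈ 363.0 K.

T = 363.0 K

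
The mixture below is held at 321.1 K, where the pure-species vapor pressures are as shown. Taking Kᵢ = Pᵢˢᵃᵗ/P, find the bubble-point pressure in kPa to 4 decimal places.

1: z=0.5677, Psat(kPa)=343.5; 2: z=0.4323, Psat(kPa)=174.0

At the bubble point ψ → 0, so ΣzᵢKᵢ = 1 with Kᵢ = Pᵢˢᵃᵗ/P ⇒ P = ΣzᵢPᵢˢᵃᵗ.
P = 0.5677·343.5 + 0.4323·174.0 = 270.2251 kPa

Pbub = 270.2251 kPa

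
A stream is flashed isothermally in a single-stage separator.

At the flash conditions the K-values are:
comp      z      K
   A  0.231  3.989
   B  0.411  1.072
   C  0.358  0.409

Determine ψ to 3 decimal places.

Let ψ = V/F and solve Σ zᵢ(Kᵢ−1)/(1+ψ(Kᵢ−1)) = 0.
Check two-phase: ΣzᵢKᵢ = 1.508 > 1 and Σzᵢ/Kᵢ = 1.317 > 1, so g(0) = 0.508 > 0 and g(1) = -0.317 < 0.
Iterate (Newton) starting at ψ = 0.5:
  ψ = 0.500: g = 0.0050, g' = -0.586 → ψ = 0.509
Converged at ψ = 0.509.

ψ = 0.509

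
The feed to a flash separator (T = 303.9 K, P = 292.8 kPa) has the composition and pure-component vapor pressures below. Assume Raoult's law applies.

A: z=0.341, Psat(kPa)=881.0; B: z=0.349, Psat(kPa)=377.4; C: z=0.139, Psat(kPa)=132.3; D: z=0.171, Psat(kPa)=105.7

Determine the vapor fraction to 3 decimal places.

ψ = 0.777

Raoult's law: Kᵢ = Pᵢˢᵃᵗ/P = Pᵢˢᵃᵗ/292.8.
  K_A = 881.0/292.8 = 3.00888, K_B = 377.4/292.8 = 1.28893, K_C = 132.3/292.8 = 0.45184, K_D = 105.7/292.8 = 0.36100
Material balance + equilibrium reduce to Σ zᵢ(Kᵢ−1)/(1+ψ(Kᵢ−1)) = 0.
Check two-phase: ΣzᵢKᵢ = 1.600 > 1 and Σzᵢ/Kᵢ = 1.165 > 1, so g(0) = 0.600 > 0 and g(1) = -0.165 < 0.
Newton–Raphson from ψ = 0.5:
  ψ = 0.500: g = 0.1643, g' = -0.595 → ψ = 0.776
  ψ = 0.776: g = 0.0006, g' = -0.631 → ψ = 0.777
Converged at ψ = 0.777.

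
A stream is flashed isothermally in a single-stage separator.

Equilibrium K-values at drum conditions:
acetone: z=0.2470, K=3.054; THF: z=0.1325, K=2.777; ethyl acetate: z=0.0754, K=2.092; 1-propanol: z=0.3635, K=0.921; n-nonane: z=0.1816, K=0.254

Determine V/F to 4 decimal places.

V/F = 0.7598

Rachford–Rice: g(V/F) = Σ zᵢ(Kᵢ−1)/(1+V/F(Kᵢ−1)) = 0.
Feasibility: ΣzᵢKᵢ = 1.6609, Σzᵢ/Kᵢ = 1.2743 — both > 1, two phases present.
Newton–Raphson from V/F = 0.5:
  V/F = 0.5000: g = 0.18226, g' = -0.6681 → V/F = 0.7728
  V/F = 0.7728: g = -0.01054, g' = -0.8225 → V/F = 0.7600
  V/F = 0.7600: g = -0.00013, g' = -0.8030 → V/F = 0.7598
Converged at V/F = 0.7598.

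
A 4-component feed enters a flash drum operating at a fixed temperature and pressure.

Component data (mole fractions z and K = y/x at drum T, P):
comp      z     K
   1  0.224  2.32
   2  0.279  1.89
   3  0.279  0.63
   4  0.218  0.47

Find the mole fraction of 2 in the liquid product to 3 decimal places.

Let ψ = V/F and solve Σ zᵢ(Kᵢ−1)/(1+ψ(Kᵢ−1)) = 0.
Feasibility: ΣzᵢKᵢ = 1.325, Σzᵢ/Kᵢ = 1.151 — both > 1, two phases present.
Newton iteration, ψ⁰ = 0.5:
  ψ = 0.500: g = 0.0661, g' = -0.418 → ψ = 0.658
  ψ = 0.658: g = 0.0010, g' = -0.411 → ψ = 0.660
Converged at ψ = 0.660.
Compositions from xᵢ = zᵢ/(1+ψ(Kᵢ−1)), yᵢ = Kᵢxᵢ:
  1: x = 0.120, y = 0.278
  2: x = 0.176, y = 0.332
  3: x = 0.369, y = 0.233
  4: x = 0.335, y = 0.158

x_2 = 0.176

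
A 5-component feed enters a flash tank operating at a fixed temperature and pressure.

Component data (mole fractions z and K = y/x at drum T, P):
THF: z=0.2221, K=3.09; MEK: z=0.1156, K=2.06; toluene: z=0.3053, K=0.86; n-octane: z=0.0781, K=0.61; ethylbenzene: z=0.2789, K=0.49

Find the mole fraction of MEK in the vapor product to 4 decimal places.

Rachford–Rice: g(V/F) = Σ zᵢ(Kᵢ−1)/(1+V/F(Kᵢ−1)) = 0.
Feasibility: ΣzᵢKᵢ = 1.3713, Σzᵢ/Kᵢ = 1.1802 — both > 1, two phases present.
Newton iteration, V/F⁰ = 0.32:
  V/F = 0.3200: g = 0.12013, g' = -0.5465 → V/F = 0.5398
  V/F = 0.5398: g = 0.01495, g' = -0.4309 → V/F = 0.5745
  V/F = 0.5745: g = 0.00015, g' = -0.4224 → V/F = 0.5749
Converged at V/F = 0.5749.
Compositions from xᵢ = zᵢ/(1+V/F(Kᵢ−1)), yᵢ = Kᵢxᵢ:
  THF: x = 0.1009, y = 0.3117
  MEK: x = 0.0718, y = 0.1480
  toluene: x = 0.3320, y = 0.2855
  n-octane: x = 0.1007, y = 0.0614
  ethylbenzene: x = 0.3946, y = 0.1934

y_MEK = 0.1480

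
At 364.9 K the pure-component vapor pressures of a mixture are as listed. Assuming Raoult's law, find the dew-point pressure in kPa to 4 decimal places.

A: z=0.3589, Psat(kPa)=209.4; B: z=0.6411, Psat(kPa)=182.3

At the dew point ψ → 1, so Σzᵢ/Kᵢ = 1 with Kᵢ = Pᵢˢᵃᵗ/P ⇒ 1/P = Σzᵢ/Pᵢˢᵃᵗ.
1/P = 0.3589/209.4 + 0.6411/182.3 = 0.0052307 ⇒ P = 191.1799 kPa

Pdew = 191.1799 kPa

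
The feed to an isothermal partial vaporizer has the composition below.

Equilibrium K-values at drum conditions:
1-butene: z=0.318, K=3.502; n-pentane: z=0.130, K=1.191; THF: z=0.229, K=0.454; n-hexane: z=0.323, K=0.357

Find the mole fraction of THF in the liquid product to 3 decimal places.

x_THF = 0.289

Rachford–Rice: g(ψ) = Σ zᵢ(Kᵢ−1)/(1+ψ(Kᵢ−1)) = 0.
Check two-phase: ΣzᵢKᵢ = 1.488 > 1 and Σzᵢ/Kᵢ = 1.609 > 1, so g(0) = 0.488 > 0 and g(1) = -0.609 < 0.
Newton–Raphson from ψ = 0.5:
  ψ = 0.500: g = -0.1020, g' = -0.816 → ψ = 0.375
  ψ = 0.375: g = 0.0027, g' = -0.874 → ψ = 0.378
Converged at ψ = 0.378.
Compositions from xᵢ = zᵢ/(1+ψ(Kᵢ−1)), yᵢ = Kᵢxᵢ:
  1-butene: x = 0.163, y = 0.572
  n-pentane: x = 0.121, y = 0.144
  THF: x = 0.289, y = 0.131
  n-hexane: x = 0.427, y = 0.152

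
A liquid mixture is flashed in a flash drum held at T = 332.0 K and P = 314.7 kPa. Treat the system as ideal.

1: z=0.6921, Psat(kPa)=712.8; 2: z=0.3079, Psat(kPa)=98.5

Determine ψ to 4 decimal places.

ψ = 0.7640

Raoult's law: Kᵢ = Pᵢˢᵃᵗ/P = Pᵢˢᵃᵗ/314.7.
  K_1 = 712.8/314.7 = 2.265014, K_2 = 98.5/314.7 = 0.312997
Let ψ = V/F and solve Σ zᵢ(Kᵢ−1)/(1+ψ(Kᵢ−1)) = 0.
Feasibility: ΣzᵢKᵢ = 1.6640, Σzᵢ/Kᵢ = 1.2893 — both > 1, two phases present.
Newton iteration, ψ⁰ = 0.49:
  ψ = 0.4900: g = 0.22162, g' = -0.7523 → ψ = 0.7846
  ψ = 0.7846: g = -0.01945, g' = -0.9628 → ψ = 0.7644
  ψ = 0.7644: g = -0.00033, g' = -0.9307 → ψ = 0.7640
Converged at ψ = 0.7640.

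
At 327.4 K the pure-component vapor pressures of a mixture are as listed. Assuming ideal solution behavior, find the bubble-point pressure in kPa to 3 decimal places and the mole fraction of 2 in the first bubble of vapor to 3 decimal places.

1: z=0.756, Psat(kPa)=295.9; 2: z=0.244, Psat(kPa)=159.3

At the bubble point ψ → 0, so ΣzᵢKᵢ = 1 with Kᵢ = Pᵢˢᵃᵗ/P ⇒ P = ΣzᵢPᵢˢᵃᵗ.
P = 0.756·295.9 + 0.244·159.3 = 262.570 kPa
yᵢ = zᵢPᵢˢᵃᵗ/P ⇒ y_2 = 0.244·159.3/262.570 = 0.148

Pbub = 262.570 kPa, y_2 = 0.148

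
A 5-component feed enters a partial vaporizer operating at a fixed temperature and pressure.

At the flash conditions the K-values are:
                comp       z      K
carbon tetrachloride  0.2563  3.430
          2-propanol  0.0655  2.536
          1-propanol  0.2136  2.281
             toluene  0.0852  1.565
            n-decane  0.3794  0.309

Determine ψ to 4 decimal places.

ψ = 0.6504

Newton iteration, ψ⁰ = 0.5:
  ψ = 0.5000: g = 0.14185, g' = -0.9276 → ψ = 0.6529
  ψ = 0.6529: g = -0.00250, g' = -0.9846 → ψ = 0.6504
Converged at ψ = 0.6504.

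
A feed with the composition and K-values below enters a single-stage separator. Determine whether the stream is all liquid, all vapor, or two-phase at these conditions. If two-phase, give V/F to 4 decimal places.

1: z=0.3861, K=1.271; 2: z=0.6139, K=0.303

all liquid

ΣzᵢKᵢ = 0.6767; Σzᵢ/Kᵢ = 2.3298.
Since ΣzᵢKᵢ < 1 the mixture is below its bubble point — single liquid phase.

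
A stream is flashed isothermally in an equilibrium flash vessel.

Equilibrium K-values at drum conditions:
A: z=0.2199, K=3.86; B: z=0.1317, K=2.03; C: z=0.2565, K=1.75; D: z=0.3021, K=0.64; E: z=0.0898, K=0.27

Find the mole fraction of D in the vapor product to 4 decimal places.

Rachford–Rice: g(ψ) = Σ zᵢ(Kᵢ−1)/(1+ψ(Kᵢ−1)) = 0.
Feasibility: ΣzᵢKᵢ = 1.7826, Σzᵢ/Kᵢ = 1.0730 — both > 1, two phases present.
Newton–Raphson from ψ = 0.56:
  ψ = 0.5600: g = 0.21615, g' = -0.5918 → ψ = 0.9252
  ψ = 0.9252: g = -0.00951, g' = -0.7644 → ψ = 0.9128
  ψ = 0.9128: g = -0.00014, g' = -0.7426 → ψ = 0.9126
Converged at ψ = 0.9126.
Compositions from xᵢ = zᵢ/(1+ψ(Kᵢ−1)), yᵢ = Kᵢxᵢ:
  A: x = 0.0609, y = 0.2351
  B: x = 0.0679, y = 0.1378
  C: x = 0.1523, y = 0.2665
  D: x = 0.4499, y = 0.2879
  E: x = 0.2690, y = 0.0726

y_D = 0.2879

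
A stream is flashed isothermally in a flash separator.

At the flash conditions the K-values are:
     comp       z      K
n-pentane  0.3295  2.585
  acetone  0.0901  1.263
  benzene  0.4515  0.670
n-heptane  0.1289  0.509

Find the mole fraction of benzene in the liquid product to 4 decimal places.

Let β = V/F and solve Σ zᵢ(Kᵢ−1)/(1+β(Kᵢ−1)) = 0.
Check two-phase: ΣzᵢKᵢ = 1.3337 > 1 and Σzᵢ/Kᵢ = 1.1259 > 1, so g(0) = 0.3337 > 0 and g(1) = -0.1259 < 0.
Newton iteration, β⁰ = 0.5:
  β = 0.5000: g = 0.04998, g' = -0.3876 → β = 0.6289
  β = 0.6289: g = 0.00229, g' = -0.3555 → β = 0.6354
Converged at β = 0.6354.
Compositions from xᵢ = zᵢ/(1+β(Kᵢ−1)), yᵢ = Kᵢxᵢ:
  n-pentane: x = 0.1642, y = 0.4244
  acetone: x = 0.0772, y = 0.0975
  benzene: x = 0.5713, y = 0.3828
  n-heptane: x = 0.1873, y = 0.0954

x_benzene = 0.5713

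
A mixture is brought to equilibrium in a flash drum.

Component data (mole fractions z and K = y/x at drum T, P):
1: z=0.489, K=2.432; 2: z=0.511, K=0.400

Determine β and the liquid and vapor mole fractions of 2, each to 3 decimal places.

β = 0.458, x_2 = 0.705, y_2 = 0.282

Binary case is linear: z₁(K₁−1)(1+β(K₂−1)) + z₂(K₂−1)(1+β(K₁−1)) = 0
⇒ β = [z₁(K₁−1)+z₂(K₂−1)] / [−(K₁−1)(K₂−1)] = 0.3936/0.8592 = 0.458
Compositions from xᵢ = zᵢ/(1+β(Kᵢ−1)), yᵢ = Kᵢxᵢ:
  1: x = 0.295, y = 0.718
  2: x = 0.705, y = 0.282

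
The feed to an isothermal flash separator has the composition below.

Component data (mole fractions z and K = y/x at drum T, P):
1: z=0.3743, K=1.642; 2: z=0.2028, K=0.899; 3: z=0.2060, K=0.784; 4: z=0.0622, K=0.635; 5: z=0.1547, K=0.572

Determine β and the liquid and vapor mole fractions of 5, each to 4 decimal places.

β = 0.4903, x_5 = 0.1958, y_5 = 0.1120

Iterate (Newton) starting at β = 0.5:
  β = 0.5000: g = -0.00156, g' = -0.1611 → β = 0.4903
Converged at β = 0.4903.
Compositions from xᵢ = zᵢ/(1+β(Kᵢ−1)), yᵢ = Kᵢxᵢ:
  1: x = 0.2847, y = 0.4674
  2: x = 0.2134, y = 0.1918
  3: x = 0.2304, y = 0.1806
  4: x = 0.0758, y = 0.0481
  5: x = 0.1958, y = 0.1120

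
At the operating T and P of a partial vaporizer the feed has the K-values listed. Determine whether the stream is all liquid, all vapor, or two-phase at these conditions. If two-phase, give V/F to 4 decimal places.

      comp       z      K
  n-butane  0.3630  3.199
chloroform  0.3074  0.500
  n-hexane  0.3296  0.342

two-phase, V/F = 0.3316

ΣzᵢKᵢ = 1.4277; Σzᵢ/Kᵢ = 1.6920.
Both exceed 1, so a two-phase solution exists.
Newton–Raphson from ψ = 0.3:
  ψ = 0.3000: g = 0.02991, g' = -0.9651 → ψ = 0.3310
  ψ = 0.3310: g = 0.00054, g' = -0.9315 → ψ = 0.3316
Converged at ψ = 0.3316.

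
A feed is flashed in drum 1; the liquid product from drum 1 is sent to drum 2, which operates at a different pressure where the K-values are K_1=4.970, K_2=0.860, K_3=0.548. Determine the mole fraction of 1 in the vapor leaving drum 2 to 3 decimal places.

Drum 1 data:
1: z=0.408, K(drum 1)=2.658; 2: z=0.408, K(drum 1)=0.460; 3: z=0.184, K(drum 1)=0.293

Drum 1:
Let ψ₁ = V/F and solve Σ zᵢ(Kᵢ−1)/(1+ψ₁(Kᵢ−1)) = 0.
g(0) = ΣzᵢKᵢ − 1 = 0.326 and g(1) = 1 − Σzᵢ/Kᵢ = -0.668, so a root lies in (0, 1).
Newton iteration, ψ₁⁰ = 0.63:
  ψ₁ = 0.630: g = -0.2376, g' = -0.841 → ψ₁ = 0.347
  ψ₁ = 0.347: g = -0.0143, g' = -0.793 → ψ₁ = 0.329
Converged at ψ₁ = 0.329.
Drum-1 compositions:
  1: x = 0.264, y = 0.701
  2: x = 0.496, y = 0.228
  3: x = 0.240, y = 0.070
Drum-2 feed = drum-1 liquid: z₂ = (0.2639, 0.4963, 0.2398).
Drum 2:
Newton iteration, ψ₂⁰ = 0.5:
  ψ₂ = 0.500: g = 0.1362, g' = -0.560 → ψ₂ = 0.743
  ψ₂ = 0.743: g = 0.0244, g' = -0.390 → ψ₂ = 0.806
  ψ₂ = 0.806: g = 0.0007, g' = -0.369 → ψ₂ = 0.808
Converged at ψ₂ = 0.808.
  1: x = 0.063, y = 0.312
  2: x = 0.560, y = 0.481
  3: x = 0.378, y = 0.207

y_1 (drum 2) = 0.312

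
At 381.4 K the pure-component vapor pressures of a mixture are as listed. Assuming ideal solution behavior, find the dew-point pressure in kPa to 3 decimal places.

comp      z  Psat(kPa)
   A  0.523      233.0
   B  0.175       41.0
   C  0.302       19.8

At the dew point ψ → 1, so Σzᵢ/Kᵢ = 1 with Kᵢ = Pᵢˢᵃᵗ/P ⇒ 1/P = Σzᵢ/Pᵢˢᵃᵗ.
1/P = 0.523/233.0 + 0.175/41.0 + 0.302/19.8 = 0.021765 ⇒ P = 45.944 kPa

Pdew = 45.944 kPa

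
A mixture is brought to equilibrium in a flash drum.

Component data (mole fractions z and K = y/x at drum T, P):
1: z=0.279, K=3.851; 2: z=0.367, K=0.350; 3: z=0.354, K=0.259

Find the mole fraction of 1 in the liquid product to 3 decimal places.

x_1 = 0.196

Let ψ = V/F and solve Σ zᵢ(Kᵢ−1)/(1+ψ(Kᵢ−1)) = 0.
Check two-phase: ΣzᵢKᵢ = 1.295 > 1 and Σzᵢ/Kᵢ = 2.488 > 1, so g(0) = 0.295 > 0 and g(1) = -1.488 < 0.
Newton–Raphson from ψ = 0.5:
  ψ = 0.500: g = -0.4422, g' = -1.216 → ψ = 0.136
  ψ = 0.136: g = 0.0190, g' = -1.603 → ψ = 0.148
  ψ = 0.148: g = 0.0003, g' = -1.555 → ψ = 0.149
Converged at ψ = 0.149.
Compositions from xᵢ = zᵢ/(1+ψ(Kᵢ−1)), yᵢ = Kᵢxᵢ:
  1: x = 0.196, y = 0.755
  2: x = 0.406, y = 0.142
  3: x = 0.398, y = 0.103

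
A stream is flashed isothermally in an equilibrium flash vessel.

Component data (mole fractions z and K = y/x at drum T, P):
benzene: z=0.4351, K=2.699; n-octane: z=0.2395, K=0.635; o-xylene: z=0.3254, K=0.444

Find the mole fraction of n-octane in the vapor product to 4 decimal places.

y_n-octane = 0.1921

Material balance + equilibrium reduce to Σ zᵢ(Kᵢ−1)/(1+ψ(Kᵢ−1)) = 0.
Check two-phase: ΣzᵢKᵢ = 1.4709 > 1 and Σzᵢ/Kᵢ = 1.2713 > 1, so g(0) = 0.4709 > 0 and g(1) = -0.2713 < 0.
Iterate (Newton) starting at ψ = 0.35:
  ψ = 0.3500: g = 0.13871, g' = -0.6909 → ψ = 0.5508
  ψ = 0.5508: g = 0.01169, g' = -0.5942 → ψ = 0.5704
  ψ = 0.5704: g = 0.00004, g' = -0.5905 → ψ = 0.5705
Converged at ψ = 0.5705.
Compositions from xᵢ = zᵢ/(1+ψ(Kᵢ−1)), yᵢ = Kᵢxᵢ:
  benzene: x = 0.2209, y = 0.5963
  n-octane: x = 0.3025, y = 0.1921
  o-xylene: x = 0.4766, y = 0.2116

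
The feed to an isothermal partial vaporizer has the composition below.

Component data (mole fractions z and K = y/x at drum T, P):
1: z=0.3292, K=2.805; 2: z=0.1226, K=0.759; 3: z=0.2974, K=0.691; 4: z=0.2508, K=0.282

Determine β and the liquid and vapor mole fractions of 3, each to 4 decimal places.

Rachford–Rice: g(β) = Σ zᵢ(Kᵢ−1)/(1+β(Kᵢ−1)) = 0.
Check two-phase: ΣzᵢKᵢ = 1.2927 > 1 and Σzᵢ/Kᵢ = 1.5986 > 1, so g(0) = 0.2927 > 0 and g(1) = -0.5986 < 0.
Newton–Raphson from β = 0.41:
  β = 0.4100: g = -0.05173, g' = -0.6599 → β = 0.3316
  β = 0.3316: g = 0.00086, g' = -0.6861 → β = 0.3329
Converged at β = 0.3329.
Compositions from xᵢ = zᵢ/(1+β(Kᵢ−1)), yᵢ = Kᵢxᵢ:
  1: x = 0.2056, y = 0.5768
  2: x = 0.1333, y = 0.1012
  3: x = 0.3315, y = 0.2291
  4: x = 0.3296, y = 0.0929

β = 0.3329, x_3 = 0.3315, y_3 = 0.2291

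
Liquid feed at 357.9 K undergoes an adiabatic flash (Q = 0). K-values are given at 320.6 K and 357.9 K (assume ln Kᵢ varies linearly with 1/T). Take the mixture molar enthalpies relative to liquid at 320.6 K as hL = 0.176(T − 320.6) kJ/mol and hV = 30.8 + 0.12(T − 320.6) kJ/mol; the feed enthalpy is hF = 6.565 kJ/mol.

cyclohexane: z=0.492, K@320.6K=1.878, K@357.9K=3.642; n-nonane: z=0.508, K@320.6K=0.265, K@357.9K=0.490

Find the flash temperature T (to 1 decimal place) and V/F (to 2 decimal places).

T = 324.5 K, V/F = 0.19

Adiabatic flash: solve Rachford–Rice at each trial T, then check hF = ψ·hV(T) + (1−ψ)·hL(T).
  T = 320.6 K: K = (1.878, 0.265), RR gives ψ = 0.091, H_out = 2.797 kJ/mol
  T = 357.9 K: K = (3.642, 0.490), RR gives ψ = 0.772, H_out = 28.742 kJ/mol
  T = 339.2 K: K = (2.661, 0.366), RR gives ψ = 0.470, H_out = 17.272 kJ/mol
  T = 329.9 K: K = (2.246, 0.313), RR gives ψ = 0.309, H_out = 10.979 kJ/mol
  T = 325.2 K: K = (2.055, 0.288), RR gives ψ = 0.209, H_out = 7.205 kJ/mol
  T = 322.9 K: K = (1.965, 0.276), RR gives ψ = 0.153, H_out = 5.112 kJ/mol
Linear interpolation between T = 322.9 (H_out = 5.112) and T = 325.2 (H_out = 7.205) on hF = 6.565 gives T ≈ 324.5 K, at which ψ = 0.19.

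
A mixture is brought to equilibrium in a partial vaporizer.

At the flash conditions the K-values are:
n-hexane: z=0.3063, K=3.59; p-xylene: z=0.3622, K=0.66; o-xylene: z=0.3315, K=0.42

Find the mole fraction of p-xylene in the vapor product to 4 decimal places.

Let β = V/F and solve Σ zᵢ(Kᵢ−1)/(1+β(Kᵢ−1)) = 0.
g(0) = ΣzᵢKᵢ − 1 = 0.4779 and g(1) = 1 − Σzᵢ/Kᵢ = -0.4234, so a root lies in (0, 1).
Newton–Raphson from β = 0.69:
  β = 0.6900: g = -0.19681, g' = -0.6460 → β = 0.3853
  β = 0.3853: g = 0.00774, g' = -0.7551 → β = 0.3956
Converged at β = 0.3956.
Compositions from xᵢ = zᵢ/(1+β(Kᵢ−1)), yᵢ = Kᵢxᵢ:
  n-hexane: x = 0.1513, y = 0.5431
  p-xylene: x = 0.4185, y = 0.2762
  o-xylene: x = 0.4302, y = 0.1807

y_p-xylene = 0.2762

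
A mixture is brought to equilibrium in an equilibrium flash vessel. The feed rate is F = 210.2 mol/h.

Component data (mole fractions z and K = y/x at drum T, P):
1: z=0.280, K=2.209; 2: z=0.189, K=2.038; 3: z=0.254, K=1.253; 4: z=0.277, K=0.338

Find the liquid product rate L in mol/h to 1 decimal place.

Let ψ = V/F and solve Σ zᵢ(Kᵢ−1)/(1+ψ(Kᵢ−1)) = 0.
Feasibility: ΣzᵢKᵢ = 1.416, Σzᵢ/Kᵢ = 1.242 — both > 1, two phases present.
Iterate (Newton) starting at ψ = 0.5:
  ψ = 0.500: g = 0.1231, g' = -0.531 → ψ = 0.732
  ψ = 0.732: g = -0.0103, g' = -0.649 → ψ = 0.716
Converged at ψ = 0.716.
Then V = ψ·F = 0.7157·210.2 = 150.4 mol/h and L = F − V = 59.8 mol/h.

L = 59.8 mol/h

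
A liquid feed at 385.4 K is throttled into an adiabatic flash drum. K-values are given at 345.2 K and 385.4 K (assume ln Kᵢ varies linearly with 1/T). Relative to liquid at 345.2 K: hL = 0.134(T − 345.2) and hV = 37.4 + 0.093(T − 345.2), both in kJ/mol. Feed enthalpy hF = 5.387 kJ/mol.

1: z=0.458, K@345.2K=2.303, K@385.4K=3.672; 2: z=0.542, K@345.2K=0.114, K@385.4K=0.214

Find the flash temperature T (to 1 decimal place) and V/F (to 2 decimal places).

Adiabatic flash: solve Rachford–Rice at each trial T, then check hF = ψ·hV(T) + (1−ψ)·hL(T).
  T = 345.2 K: K = (2.303, 0.114), RR gives ψ = 0.101, H_out = 3.776 kJ/mol
  T = 385.4 K: K = (3.672, 0.214), RR gives ψ = 0.380, H_out = 18.967 kJ/mol
  T = 365.3 K: K = (2.946, 0.159), RR gives ψ = 0.266, H_out = 12.421 kJ/mol
  T = 355.2 K: K = (2.612, 0.135), RR gives ψ = 0.193, H_out = 8.491 kJ/mol
  T = 350.2 K: K = (2.455, 0.124), RR gives ψ = 0.150, H_out = 6.266 kJ/mol
  T = 347.7 K: K = (2.378, 0.119), RR gives ψ = 0.127, H_out = 5.059 kJ/mol
  T = 348.9 K: K = (2.415, 0.122), RR gives ψ = 0.138, H_out = 5.647 kJ/mol
Linear interpolation between T = 347.7 (H_out = 5.059) and T = 348.9 (H_out = 5.647) on hF = 5.387 gives T ≈ 348.4 K, at which ψ = 0.13.

T = 348.4 K, V/F = 0.13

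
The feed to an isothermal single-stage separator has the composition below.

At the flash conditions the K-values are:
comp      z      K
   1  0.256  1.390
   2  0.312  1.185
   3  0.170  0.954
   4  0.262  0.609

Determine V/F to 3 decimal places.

V/F = 0.511

Rachford–Rice: g(V/F) = Σ zᵢ(Kᵢ−1)/(1+V/F(Kᵢ−1)) = 0.
g(0) = ΣzᵢKᵢ − 1 = 0.047 and g(1) = 1 − Σzᵢ/Kᵢ = -0.056, so a root lies in (0, 1).
Newton iteration, V/F⁰ = 0.56:
  V/F = 0.560: g = -0.0049, g' = -0.101 → V/F = 0.511
Converged at V/F = 0.511.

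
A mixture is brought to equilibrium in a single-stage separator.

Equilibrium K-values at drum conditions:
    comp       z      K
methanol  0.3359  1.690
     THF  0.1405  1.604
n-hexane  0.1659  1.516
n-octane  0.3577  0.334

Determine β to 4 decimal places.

β = 0.3917

Let β = V/F and solve Σ zᵢ(Kᵢ−1)/(1+β(Kᵢ−1)) = 0.
Check two-phase: ΣzᵢKᵢ = 1.1640 > 1 and Σzᵢ/Kᵢ = 1.4667 > 1, so g(0) = 0.1640 > 0 and g(1) = -0.4667 < 0.
Newton–Raphson from β = 0.5:
  β = 0.5000: g = -0.05162, g' = -0.5032 → β = 0.3974
  β = 0.3974: g = -0.00261, g' = -0.4557 → β = 0.3917
Converged at β = 0.3917.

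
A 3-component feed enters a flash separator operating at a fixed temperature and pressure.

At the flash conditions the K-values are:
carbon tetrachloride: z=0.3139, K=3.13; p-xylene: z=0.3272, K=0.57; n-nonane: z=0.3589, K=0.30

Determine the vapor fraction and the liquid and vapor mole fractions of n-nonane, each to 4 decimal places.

Rachford–Rice: g(ψ) = Σ zᵢ(Kᵢ−1)/(1+ψ(Kᵢ−1)) = 0.
Check two-phase: ΣzᵢKᵢ = 1.2767 > 1 and Σzᵢ/Kᵢ = 1.8707 > 1, so g(0) = 0.2767 > 0 and g(1) = -0.8707 < 0.
Newton iteration, ψ⁰ = 0.5:
  ψ = 0.5000: g = -0.24196, g' = -0.8484 → ψ = 0.2148
  ψ = 0.2148: g = 0.00802, g' = -0.9874 → ψ = 0.2229
  ψ = 0.2229: g = 0.00005, g' = -0.9756 → ψ = 0.2230
Converged at ψ = 0.2230.
Compositions from xᵢ = zᵢ/(1+ψ(Kᵢ−1)), yᵢ = Kᵢxᵢ:
  carbon tetrachloride: x = 0.2128, y = 0.6661
  p-xylene: x = 0.3619, y = 0.2063
  n-nonane: x = 0.4253, y = 0.1276

ψ = 0.2230, x_n-nonane = 0.4253, y_n-nonane = 0.1276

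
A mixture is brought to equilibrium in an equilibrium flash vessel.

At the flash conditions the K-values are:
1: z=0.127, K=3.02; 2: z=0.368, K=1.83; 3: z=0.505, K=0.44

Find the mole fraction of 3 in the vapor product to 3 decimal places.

y_3 = 0.289

Rachford–Rice: g(V/F) = Σ zᵢ(Kᵢ−1)/(1+V/F(Kᵢ−1)) = 0.
Feasibility: ΣzᵢKᵢ = 1.279, Σzᵢ/Kᵢ = 1.391 — both > 1, two phases present.
Newton iteration, V/F⁰ = 0.37:
  V/F = 0.370: g = 0.0238, g' = -0.570 → V/F = 0.412
Converged at V/F = 0.412.
Compositions from xᵢ = zᵢ/(1+V/F(Kᵢ−1)), yᵢ = Kᵢxᵢ:
  1: x = 0.069, y = 0.209
  2: x = 0.274, y = 0.502
  3: x = 0.656, y = 0.289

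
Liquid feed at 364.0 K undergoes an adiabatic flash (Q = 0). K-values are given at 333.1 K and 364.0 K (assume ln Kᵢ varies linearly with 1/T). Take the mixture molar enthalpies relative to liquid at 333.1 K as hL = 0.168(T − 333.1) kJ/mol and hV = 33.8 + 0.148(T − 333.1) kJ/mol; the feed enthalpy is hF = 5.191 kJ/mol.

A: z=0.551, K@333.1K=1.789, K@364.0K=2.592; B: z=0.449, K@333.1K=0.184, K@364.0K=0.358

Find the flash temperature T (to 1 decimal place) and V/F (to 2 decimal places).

Adiabatic flash: solve Rachford–Rice at each trial T, then check hF = ψ·hV(T) + (1−ψ)·hL(T).
  T = 333.1 K: K = (1.789, 0.184), RR gives ψ = 0.106, H_out = 3.589 kJ/mol
  T = 364.0 K: K = (2.592, 0.358), RR gives ψ = 0.576, H_out = 24.311 kJ/mol
  T = 348.6 K: K = (2.172, 0.261), RR gives ψ = 0.362, H_out = 14.741 kJ/mol
  T = 340.9 K: K = (1.977, 0.220), RR gives ψ = 0.247, H_out = 9.620 kJ/mol
  T = 337.0 K: K = (1.882, 0.201), RR gives ψ = 0.181, H_out = 6.752 kJ/mol
  T = 335.1 K: K = (1.836, 0.193), RR gives ψ = 0.146, H_out = 5.255 kJ/mol
Linear interpolation between T = 333.1 (H_out = 3.589) and T = 335.1 (H_out = 5.255) on hF = 5.191 gives T ≈ 335.0 K, at which ψ = 0.14.

T = 335.0 K, V/F = 0.14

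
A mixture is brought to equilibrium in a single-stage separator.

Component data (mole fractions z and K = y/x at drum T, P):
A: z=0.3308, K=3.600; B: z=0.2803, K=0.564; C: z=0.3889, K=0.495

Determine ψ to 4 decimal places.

Rachford–Rice: g(ψ) = Σ zᵢ(Kᵢ−1)/(1+ψ(Kᵢ−1)) = 0.
Check two-phase: ΣzᵢKᵢ = 1.5415 > 1 and Σzᵢ/Kᵢ = 1.3745 > 1, so g(0) = 0.5415 > 0 and g(1) = -0.3745 < 0.
Iterate (Newton) starting at ψ = 0.67:
  ψ = 0.6700: g = -0.15580, g' = -0.6303 → ψ = 0.4228
  ψ = 0.4228: g = 0.01015, g' = -0.7478 → ψ = 0.4364
  ψ = 0.4364: g = 0.00009, g' = -0.7352 → ψ = 0.4365
Converged at ψ = 0.4365.

ψ = 0.4365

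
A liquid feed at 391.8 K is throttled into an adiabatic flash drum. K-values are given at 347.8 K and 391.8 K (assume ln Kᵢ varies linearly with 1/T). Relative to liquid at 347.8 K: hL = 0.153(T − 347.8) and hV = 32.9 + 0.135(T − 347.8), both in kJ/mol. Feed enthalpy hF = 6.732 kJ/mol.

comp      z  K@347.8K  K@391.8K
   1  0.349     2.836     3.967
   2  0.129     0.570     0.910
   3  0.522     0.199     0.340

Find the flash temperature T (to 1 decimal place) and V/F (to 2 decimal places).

Adiabatic flash: solve Rachford–Rice at each trial T, then check hF = ψ·hV(T) + (1−ψ)·hL(T).
  T = 347.8 K: K = (2.836, 0.570, 0.199), RR gives ψ = 0.123, H_out = 4.056 kJ/mol
  T = 391.8 K: K = (3.967, 0.910, 0.340), RR gives ψ = 0.394, H_out = 19.376 kJ/mol
  T = 369.8 K: K = (3.388, 0.730, 0.264), RR gives ψ = 0.262, H_out = 11.867 kJ/mol
  T = 358.8 K: K = (3.108, 0.648, 0.230), RR gives ψ = 0.195, H_out = 8.057 kJ/mol
  T = 353.3 K: K = (2.971, 0.608, 0.214), RR gives ψ = 0.160, H_out = 6.089 kJ/mol
  T = 356.1 K: K = (3.041, 0.628, 0.222), RR gives ψ = 0.178, H_out = 7.097 kJ/mol
  T = 354.7 K: K = (3.006, 0.618, 0.218), RR gives ψ = 0.169, H_out = 6.595 kJ/mol
Linear interpolation between T = 354.7 (H_out = 6.595) and T = 356.1 (H_out = 7.097) on hF = 6.732 gives T ≈ 355.1 K, at which ψ = 0.17.

T = 355.1 K, V/F = 0.17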